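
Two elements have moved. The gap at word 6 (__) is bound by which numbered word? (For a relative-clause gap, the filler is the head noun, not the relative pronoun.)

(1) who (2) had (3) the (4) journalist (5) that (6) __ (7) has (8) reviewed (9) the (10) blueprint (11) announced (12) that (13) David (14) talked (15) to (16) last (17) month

4

The marked gap is inside the relative clause, the subject of "reviewed".
Its filler is the head noun "journalist" (via "that"), at word 4.
(The other dependency links word 1 to a gap after word 15.)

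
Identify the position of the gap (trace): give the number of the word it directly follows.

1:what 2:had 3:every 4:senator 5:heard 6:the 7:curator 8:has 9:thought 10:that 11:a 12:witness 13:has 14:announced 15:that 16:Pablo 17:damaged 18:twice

The displaced element is "what" (word 1).
It is linked across 3 clause boundaries (Ø → that → that).
It functions as the direct object of "damaged", so the gap sits immediately after word 17 ("damaged").
Base order: Every senator had heard the curator has thought that a witness has announced that Pablo damaged what twice.

17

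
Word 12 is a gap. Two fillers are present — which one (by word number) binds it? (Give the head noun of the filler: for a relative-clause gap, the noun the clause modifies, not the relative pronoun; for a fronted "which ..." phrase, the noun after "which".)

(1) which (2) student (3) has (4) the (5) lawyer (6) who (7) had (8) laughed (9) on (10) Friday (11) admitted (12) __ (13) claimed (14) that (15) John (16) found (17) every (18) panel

The marked gap is the subject of "claimed".
Its filler is the fronted wh-phrase "which student", at word 2.
(The other dependency links word 5 to a gap after word 6.)

2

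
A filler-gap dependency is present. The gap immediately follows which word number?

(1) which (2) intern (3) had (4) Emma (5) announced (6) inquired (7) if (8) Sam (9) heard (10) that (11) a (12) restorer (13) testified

5

The displaced element is "which intern" (word 2).
It is linked across 1 clause boundary (Ø).
It functions as the subject of "inquired", so the gap sits immediately after word 5 ("announced").
Base order: Emma had announced that which intern inquired if Sam heard that a restorer testified.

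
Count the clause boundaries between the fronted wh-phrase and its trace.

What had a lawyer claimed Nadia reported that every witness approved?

"what" is extracted from the object of "approved".
Boundaries crossed, outermost first: [Ø], [that] — 2 in total.

2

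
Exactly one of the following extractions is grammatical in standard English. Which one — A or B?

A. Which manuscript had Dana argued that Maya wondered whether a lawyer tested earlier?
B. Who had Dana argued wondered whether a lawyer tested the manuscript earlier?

In A, the wh-phrase is extracted from inside a wh-island (introduced by "whether"), which blocks movement.
In B, the extraction path crosses only that-complement boundaries, which are transparent.
So B is grammatical.

B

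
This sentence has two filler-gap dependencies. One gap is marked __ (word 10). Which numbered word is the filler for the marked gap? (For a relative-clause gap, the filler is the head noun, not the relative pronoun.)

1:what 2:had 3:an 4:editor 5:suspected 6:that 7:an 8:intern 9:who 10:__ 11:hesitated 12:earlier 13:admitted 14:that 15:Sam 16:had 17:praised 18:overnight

8

The marked gap is inside the relative clause, the subject of "hesitated".
Its filler is the head noun "intern" (via "who"), at word 8.
(The other dependency links word 1 to a gap after word 17.)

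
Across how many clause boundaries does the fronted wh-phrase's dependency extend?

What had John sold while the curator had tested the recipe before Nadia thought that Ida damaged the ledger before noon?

0

"what" originates inside the matrix clause — no clause boundary is crossed.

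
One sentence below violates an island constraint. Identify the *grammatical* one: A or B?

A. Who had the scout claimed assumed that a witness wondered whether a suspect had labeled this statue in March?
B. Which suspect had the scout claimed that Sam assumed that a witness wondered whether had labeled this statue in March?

A

In B, the wh-phrase is extracted from inside a wh-island (introduced by "whether"), which blocks movement.
In A, the extraction path crosses only that-complement boundaries, which are transparent.
So A is grammatical.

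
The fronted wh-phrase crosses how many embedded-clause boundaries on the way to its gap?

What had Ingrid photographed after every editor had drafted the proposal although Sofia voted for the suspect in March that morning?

0

"what" originates inside the matrix clause — no clause boundary is crossed.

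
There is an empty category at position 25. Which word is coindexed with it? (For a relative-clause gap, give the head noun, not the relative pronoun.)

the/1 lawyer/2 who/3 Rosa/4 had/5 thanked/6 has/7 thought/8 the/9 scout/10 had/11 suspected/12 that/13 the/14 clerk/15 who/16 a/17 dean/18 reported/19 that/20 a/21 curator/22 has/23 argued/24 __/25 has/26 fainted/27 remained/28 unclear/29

The gap at 25 is the subject of "fainted", inside a relative clause.
The relative pronoun is "who" (word 16); it is bound by the head noun immediately before it.
Its filler is the head noun "clerk", at word 15.

15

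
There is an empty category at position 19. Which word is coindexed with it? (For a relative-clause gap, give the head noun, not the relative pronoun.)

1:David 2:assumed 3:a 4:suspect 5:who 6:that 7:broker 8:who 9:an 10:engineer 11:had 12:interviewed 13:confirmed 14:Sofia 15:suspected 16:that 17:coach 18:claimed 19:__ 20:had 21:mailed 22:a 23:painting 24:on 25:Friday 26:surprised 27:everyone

The gap at 19 is the subject of "mailed", inside a relative clause.
The relative pronoun is "who" (word 5); it is bound by the head noun immediately before it.
Its filler is the head noun "suspect", at word 4.

4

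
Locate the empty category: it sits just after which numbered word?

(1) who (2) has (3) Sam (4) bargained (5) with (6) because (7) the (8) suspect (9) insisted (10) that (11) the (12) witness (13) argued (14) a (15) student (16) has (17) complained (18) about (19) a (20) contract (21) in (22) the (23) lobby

The displaced element is "who" (word 1).
It functions as the object of the preposition "with" of "bargained", so the gap sits immediately after word 5 ("with").
Base order: Sam has bargained with who because the suspect insisted that the witness argued a student has complained about a contract in the lobby.

5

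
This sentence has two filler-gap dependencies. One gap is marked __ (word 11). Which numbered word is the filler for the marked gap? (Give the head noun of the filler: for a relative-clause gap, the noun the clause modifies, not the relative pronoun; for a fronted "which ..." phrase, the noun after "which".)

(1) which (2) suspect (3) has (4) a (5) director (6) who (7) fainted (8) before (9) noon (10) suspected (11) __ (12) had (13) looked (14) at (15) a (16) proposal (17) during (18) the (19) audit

The marked gap is the subject of "looked".
Its filler is the fronted wh-phrase "which suspect", at word 2.
(The other dependency links word 5 to a gap after word 6.)

2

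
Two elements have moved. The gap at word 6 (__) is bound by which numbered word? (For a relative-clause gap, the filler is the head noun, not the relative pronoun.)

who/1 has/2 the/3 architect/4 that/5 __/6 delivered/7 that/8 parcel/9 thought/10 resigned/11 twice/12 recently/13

The marked gap is inside the relative clause, the subject of "delivered".
Its filler is the head noun "architect" (via "that"), at word 4.
(The other dependency links word 1 to a gap after word 10.)

4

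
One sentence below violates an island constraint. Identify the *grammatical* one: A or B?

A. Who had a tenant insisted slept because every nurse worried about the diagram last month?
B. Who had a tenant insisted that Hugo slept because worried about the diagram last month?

A

In B, the wh-phrase is extracted from inside an adjunct island (introduced by "because"), which blocks movement.
In A, the extraction path crosses only that-complement boundaries, which are transparent.
So A is grammatical.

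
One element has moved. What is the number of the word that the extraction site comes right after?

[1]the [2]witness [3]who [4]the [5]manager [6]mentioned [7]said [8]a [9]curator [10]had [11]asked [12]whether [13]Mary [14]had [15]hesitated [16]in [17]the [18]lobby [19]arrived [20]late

The displaced element is "the witness" (word 2).
It is linked across 1 clause boundary (Ø).
It functions as the subject of "said", so the gap sits immediately after word 6 ("mentioned").
Base order: The manager mentioned that the witness said a curator had asked whether Mary had hesitated in the lobby.

6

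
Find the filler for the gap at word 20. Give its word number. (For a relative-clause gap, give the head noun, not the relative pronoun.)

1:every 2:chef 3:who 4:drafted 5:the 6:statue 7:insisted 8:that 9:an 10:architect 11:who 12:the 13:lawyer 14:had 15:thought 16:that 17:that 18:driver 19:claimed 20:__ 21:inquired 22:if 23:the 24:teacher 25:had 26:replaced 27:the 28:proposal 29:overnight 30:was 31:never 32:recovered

10

The gap at 20 is the subject of "inquired", inside a relative clause.
The relative pronoun is "who" (word 11); it is bound by the head noun immediately before it.
Its filler is the head noun "architect", at word 10.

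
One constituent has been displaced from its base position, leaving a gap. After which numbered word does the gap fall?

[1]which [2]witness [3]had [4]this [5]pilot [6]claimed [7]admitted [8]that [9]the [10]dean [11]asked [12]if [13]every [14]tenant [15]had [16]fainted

6

The displaced element is "which witness" (word 2).
It is linked across 1 clause boundary (Ø).
It functions as the subject of "admitted", so the gap sits immediately after word 6 ("claimed").
Base order: This pilot had claimed that which witness admitted that the dean asked if every tenant had fainted.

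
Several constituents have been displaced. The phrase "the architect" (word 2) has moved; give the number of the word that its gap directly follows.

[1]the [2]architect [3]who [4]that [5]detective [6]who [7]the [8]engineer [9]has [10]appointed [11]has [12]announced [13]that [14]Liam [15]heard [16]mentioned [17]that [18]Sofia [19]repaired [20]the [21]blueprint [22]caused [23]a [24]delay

The displaced element is "the architect" (word 2).
It is linked across 2 clause boundaries (that → Ø).
It functions as the subject of "mentioned", so the gap sits immediately after word 15 ("heard").
Base order: That detective who the engineer has appointed has announced that Liam heard the architect mentioned that Sofia repaired the blueprint.

15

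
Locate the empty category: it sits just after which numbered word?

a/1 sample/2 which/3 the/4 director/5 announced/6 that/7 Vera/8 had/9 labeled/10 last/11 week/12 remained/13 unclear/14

The displaced element is "a sample" (word 2).
It is linked across 1 clause boundary (that).
It functions as the direct object of "labeled", so the gap sits immediately after word 10 ("labeled").
Base order: The director announced that Vera had labeled a sample last week.

10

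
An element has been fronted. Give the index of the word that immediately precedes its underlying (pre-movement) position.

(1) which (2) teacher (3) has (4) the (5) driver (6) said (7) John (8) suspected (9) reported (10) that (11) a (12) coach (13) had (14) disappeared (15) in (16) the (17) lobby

8

The displaced element is "which teacher" (word 2).
It is linked across 2 clause boundaries (Ø → Ø).
It functions as the subject of "reported", so the gap sits immediately after word 8 ("suspected").
Base order: The driver has said John suspected that which teacher reported that a coach had disappeared in the lobby.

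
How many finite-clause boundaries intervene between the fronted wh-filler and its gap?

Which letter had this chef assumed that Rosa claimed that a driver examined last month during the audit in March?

"which letter" is extracted from the object of "examined".
Boundaries crossed, outermost first: [that], [that] — 2 in total.

2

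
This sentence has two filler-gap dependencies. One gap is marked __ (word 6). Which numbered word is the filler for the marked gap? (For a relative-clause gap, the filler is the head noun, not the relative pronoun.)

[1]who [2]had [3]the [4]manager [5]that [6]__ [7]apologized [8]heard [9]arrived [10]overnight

4

The marked gap is inside the relative clause, the subject of "apologized".
Its filler is the head noun "manager" (via "that"), at word 4.
(The other dependency links word 1 to a gap after word 8.)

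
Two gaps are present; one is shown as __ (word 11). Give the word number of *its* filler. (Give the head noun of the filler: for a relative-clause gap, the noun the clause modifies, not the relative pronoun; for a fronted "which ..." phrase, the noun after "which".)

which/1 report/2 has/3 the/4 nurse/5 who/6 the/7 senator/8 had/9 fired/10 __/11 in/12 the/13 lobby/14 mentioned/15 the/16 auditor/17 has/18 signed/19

The marked gap is inside the relative clause, the direct object of "fired".
Its filler is the head noun "nurse" (via "who"), at word 5.
(The other dependency links word 2 to a gap after word 19.)

5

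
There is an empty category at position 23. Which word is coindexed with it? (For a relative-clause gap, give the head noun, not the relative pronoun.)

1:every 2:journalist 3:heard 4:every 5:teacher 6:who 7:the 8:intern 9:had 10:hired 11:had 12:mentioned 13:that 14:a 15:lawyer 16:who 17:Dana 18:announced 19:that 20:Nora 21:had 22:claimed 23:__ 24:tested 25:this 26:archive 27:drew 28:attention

15

The gap at 23 is the subject of "tested", inside a relative clause.
The relative pronoun is "who" (word 16); it is bound by the head noun immediately before it.
Its filler is the head noun "lawyer", at word 15.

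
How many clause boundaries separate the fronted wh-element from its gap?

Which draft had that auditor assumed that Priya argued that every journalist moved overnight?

2

"which draft" is extracted from the object of "moved".
Boundaries crossed, outermost first: [that], [that] — 2 in total.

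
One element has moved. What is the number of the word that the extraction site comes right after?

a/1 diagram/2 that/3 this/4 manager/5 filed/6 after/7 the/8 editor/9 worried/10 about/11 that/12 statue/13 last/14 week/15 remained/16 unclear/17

6

The displaced element is "a diagram" (word 2).
It functions as the direct object of "filed", so the gap sits immediately after word 6 ("filed").
Base order: This manager filed a diagram after the editor worried about that statue last week.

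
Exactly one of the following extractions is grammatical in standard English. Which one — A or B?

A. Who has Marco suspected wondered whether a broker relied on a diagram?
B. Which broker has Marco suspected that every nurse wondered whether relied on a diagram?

A

In B, the wh-phrase is extracted from inside a wh-island (introduced by "whether"), which blocks movement.
In A, the extraction path crosses only that-complement boundaries, which are transparent.
So A is grammatical.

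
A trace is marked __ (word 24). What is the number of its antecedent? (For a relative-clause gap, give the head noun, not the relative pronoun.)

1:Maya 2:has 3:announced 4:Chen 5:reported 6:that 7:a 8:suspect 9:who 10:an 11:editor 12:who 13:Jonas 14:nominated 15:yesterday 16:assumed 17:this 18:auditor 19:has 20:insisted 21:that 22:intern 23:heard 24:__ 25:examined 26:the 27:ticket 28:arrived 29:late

8

The gap at 24 is the subject of "examined", inside a relative clause.
The relative pronoun is "who" (word 9); it is bound by the head noun immediately before it.
Its filler is the head noun "suspect", at word 8.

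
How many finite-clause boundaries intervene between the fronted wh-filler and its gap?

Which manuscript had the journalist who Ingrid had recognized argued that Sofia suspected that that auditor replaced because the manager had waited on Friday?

"which manuscript" is extracted from the object of "replaced".
Boundaries crossed, outermost first: [that], [that] — 2 in total.

2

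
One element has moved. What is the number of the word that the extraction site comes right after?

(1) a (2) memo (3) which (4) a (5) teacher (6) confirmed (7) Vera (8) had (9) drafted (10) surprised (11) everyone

9

The displaced element is "a memo" (word 2).
It is linked across 1 clause boundary (Ø).
It functions as the direct object of "drafted", so the gap sits immediately after word 9 ("drafted").
Base order: A teacher confirmed Vera had drafted a memo.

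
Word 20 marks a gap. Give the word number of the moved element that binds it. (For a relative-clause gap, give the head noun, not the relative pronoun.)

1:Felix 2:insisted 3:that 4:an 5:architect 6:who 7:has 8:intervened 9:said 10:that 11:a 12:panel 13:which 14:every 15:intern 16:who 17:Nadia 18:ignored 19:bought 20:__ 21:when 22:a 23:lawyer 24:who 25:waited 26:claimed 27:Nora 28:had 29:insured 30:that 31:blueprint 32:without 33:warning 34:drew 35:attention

12

The gap at 20 is the object of "bought", inside a relative clause.
The relative pronoun is "which" (word 13); it is bound by the head noun immediately before it.
Its filler is the head noun "panel", at word 12.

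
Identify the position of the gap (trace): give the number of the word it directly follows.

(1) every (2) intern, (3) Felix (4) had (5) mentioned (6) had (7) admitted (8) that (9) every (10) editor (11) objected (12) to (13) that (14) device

5

The displaced element is "every intern" (word 2).
It is linked across 1 clause boundary (Ø).
It functions as the subject of "admitted", so the gap sits immediately after word 5 ("mentioned").
Base order: Felix had mentioned that every intern had admitted that every editor objected to that device.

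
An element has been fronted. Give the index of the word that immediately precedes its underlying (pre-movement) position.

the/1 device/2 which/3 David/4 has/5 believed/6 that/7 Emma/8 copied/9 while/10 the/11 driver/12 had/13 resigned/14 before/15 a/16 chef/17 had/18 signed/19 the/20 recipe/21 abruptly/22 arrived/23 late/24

The displaced element is "the device" (word 2).
It is linked across 1 clause boundary (that).
It functions as the direct object of "copied", so the gap sits immediately after word 9 ("copied").
Base order: David has believed that Emma copied the device while the driver had resigned before a chef had signed the recipe abruptly.

9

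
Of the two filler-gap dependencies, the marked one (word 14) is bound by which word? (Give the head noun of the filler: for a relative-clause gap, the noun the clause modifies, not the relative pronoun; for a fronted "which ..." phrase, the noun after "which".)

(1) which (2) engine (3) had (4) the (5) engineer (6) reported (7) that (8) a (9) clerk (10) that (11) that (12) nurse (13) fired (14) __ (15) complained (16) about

9

The marked gap is inside the relative clause, the direct object of "fired".
Its filler is the head noun "clerk" (via "that"), at word 9.
(The other dependency links word 2 to a gap after word 16.)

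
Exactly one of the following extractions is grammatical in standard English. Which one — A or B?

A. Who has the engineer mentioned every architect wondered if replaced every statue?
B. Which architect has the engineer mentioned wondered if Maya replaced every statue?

In A, the wh-phrase is extracted from inside a wh-island (introduced by "if"), which blocks movement.
In B, the extraction path crosses only that-complement boundaries, which are transparent.
So B is grammatical.

B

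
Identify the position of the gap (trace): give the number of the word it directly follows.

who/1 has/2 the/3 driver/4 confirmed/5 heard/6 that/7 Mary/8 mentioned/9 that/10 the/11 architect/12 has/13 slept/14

The displaced element is "who" (word 1).
It is linked across 1 clause boundary (Ø).
It functions as the subject of "heard", so the gap sits immediately after word 5 ("confirmed").
Base order: The driver has confirmed who heard that Mary mentioned that the architect has slept.

5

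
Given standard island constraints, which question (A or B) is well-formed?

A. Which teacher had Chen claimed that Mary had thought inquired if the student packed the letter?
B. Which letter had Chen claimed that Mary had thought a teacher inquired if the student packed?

In B, the wh-phrase is extracted from inside a wh-island (introduced by "if"), which blocks movement.
In A, the extraction path crosses only that-complement boundaries, which are transparent.
So A is grammatical.

A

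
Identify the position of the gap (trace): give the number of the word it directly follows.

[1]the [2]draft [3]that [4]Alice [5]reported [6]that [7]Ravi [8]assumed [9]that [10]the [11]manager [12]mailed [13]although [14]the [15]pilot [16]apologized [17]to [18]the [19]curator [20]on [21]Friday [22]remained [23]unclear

12

The displaced element is "the draft" (word 2).
It is linked across 2 clause boundaries (that → that).
It functions as the direct object of "mailed", so the gap sits immediately after word 12 ("mailed").
Base order: Alice reported that Ravi assumed that the manager mailed the draft although the pilot apologized to the curator on Friday.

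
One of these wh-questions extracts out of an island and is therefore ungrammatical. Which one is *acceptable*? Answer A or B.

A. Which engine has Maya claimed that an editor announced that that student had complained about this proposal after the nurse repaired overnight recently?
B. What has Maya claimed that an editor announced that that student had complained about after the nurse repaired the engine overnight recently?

B

In A, the wh-phrase is extracted from inside an adjunct island (introduced by "after"), which blocks movement.
In B, the extraction path crosses only that-complement boundaries, which are transparent.
So B is grammatical.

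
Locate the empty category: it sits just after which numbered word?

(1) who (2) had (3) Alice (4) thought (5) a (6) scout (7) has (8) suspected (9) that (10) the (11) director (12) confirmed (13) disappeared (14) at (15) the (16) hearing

The displaced element is "who" (word 1).
It is linked across 3 clause boundaries (Ø → that → Ø).
It functions as the subject of "disappeared", so the gap sits immediately after word 12 ("confirmed").
Base order: Alice had thought a scout has suspected that the director confirmed that who disappeared at the hearing.

12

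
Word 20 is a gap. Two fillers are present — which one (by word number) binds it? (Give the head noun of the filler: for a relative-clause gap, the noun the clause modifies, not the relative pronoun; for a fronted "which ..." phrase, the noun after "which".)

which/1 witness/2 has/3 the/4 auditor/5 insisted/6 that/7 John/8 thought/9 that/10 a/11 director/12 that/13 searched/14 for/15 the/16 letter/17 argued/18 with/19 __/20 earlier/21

The marked gap is the object of the preposition "with" of "argued".
Its filler is the fronted wh-phrase "which witness", at word 2.
(The other dependency links word 12 to a gap after word 13.)

2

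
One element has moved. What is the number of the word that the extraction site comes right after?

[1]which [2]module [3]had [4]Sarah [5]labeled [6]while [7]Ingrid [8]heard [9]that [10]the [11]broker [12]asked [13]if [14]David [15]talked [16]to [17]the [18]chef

The displaced element is "which module" (word 2).
It functions as the direct object of "labeled", so the gap sits immediately after word 5 ("labeled").
Base order: Sarah had labeled which module while Ingrid heard that the broker asked if David talked to the chef.

5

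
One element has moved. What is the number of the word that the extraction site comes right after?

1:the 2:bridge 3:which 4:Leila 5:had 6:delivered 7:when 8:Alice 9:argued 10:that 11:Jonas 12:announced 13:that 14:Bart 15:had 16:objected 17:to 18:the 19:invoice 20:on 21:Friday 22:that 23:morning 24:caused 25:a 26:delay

The displaced element is "the bridge" (word 2).
It functions as the direct object of "delivered", so the gap sits immediately after word 6 ("delivered").
Base order: Leila had delivered the bridge when Alice argued that Jonas announced that Bart had objected to the invoice on Friday that morning.

6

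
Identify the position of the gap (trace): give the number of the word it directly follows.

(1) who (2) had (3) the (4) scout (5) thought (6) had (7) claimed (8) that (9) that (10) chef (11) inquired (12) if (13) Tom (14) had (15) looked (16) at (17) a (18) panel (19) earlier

5

The displaced element is "who" (word 1).
It is linked across 1 clause boundary (Ø).
It functions as the subject of "claimed", so the gap sits immediately after word 5 ("thought").
Base order: The scout had thought who had claimed that that chef inquired if Tom had looked at a panel earlier.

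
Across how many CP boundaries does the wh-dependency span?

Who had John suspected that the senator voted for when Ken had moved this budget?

1

"who" is extracted from the PP object of "voted".
Boundaries crossed, outermost first: [that] — 1 in total.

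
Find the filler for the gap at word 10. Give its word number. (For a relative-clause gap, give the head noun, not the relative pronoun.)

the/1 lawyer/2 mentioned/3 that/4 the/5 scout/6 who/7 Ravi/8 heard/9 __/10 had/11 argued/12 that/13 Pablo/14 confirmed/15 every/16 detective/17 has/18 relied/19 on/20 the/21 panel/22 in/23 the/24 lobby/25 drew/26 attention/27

The gap at 10 is the subject of "argued", inside a relative clause.
The relative pronoun is "who" (word 7); it is bound by the head noun immediately before it.
Its filler is the head noun "scout", at word 6.

6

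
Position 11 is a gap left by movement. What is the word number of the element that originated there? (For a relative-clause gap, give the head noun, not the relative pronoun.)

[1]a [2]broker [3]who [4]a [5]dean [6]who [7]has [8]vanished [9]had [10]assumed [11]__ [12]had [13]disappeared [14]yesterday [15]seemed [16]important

The gap at 11 is the subject of "disappeared", inside a relative clause.
The relative pronoun is "who" (word 3); it is bound by the head noun immediately before it.
Its filler is the head noun "broker", at word 2.

2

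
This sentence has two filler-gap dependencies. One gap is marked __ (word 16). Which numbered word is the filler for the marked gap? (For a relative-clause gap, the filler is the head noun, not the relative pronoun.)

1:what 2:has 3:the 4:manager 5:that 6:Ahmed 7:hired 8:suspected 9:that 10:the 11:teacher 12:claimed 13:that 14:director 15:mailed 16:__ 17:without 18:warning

1

The marked gap is the direct object of "mailed".
Its filler is the fronted wh-phrase "what", at word 1.
(The other dependency links word 4 to a gap after word 7.)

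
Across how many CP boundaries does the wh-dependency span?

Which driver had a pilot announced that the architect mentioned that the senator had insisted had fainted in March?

3

"which driver" is extracted from the subject of "fainted".
Boundaries crossed, outermost first: [that], [that], [Ø] — 3 in total.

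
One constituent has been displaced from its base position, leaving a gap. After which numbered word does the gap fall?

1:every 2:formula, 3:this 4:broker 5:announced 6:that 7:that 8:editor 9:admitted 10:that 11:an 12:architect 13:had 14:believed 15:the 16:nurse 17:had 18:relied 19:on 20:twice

19

The displaced element is "every formula" (word 2).
It is linked across 3 clause boundaries (that → that → Ø).
It functions as the object of the preposition "on" of "relied", so the gap sits immediately after word 19 ("on").
Base order: This broker announced that that editor admitted that an architect had believed the nurse had relied on every formula twice.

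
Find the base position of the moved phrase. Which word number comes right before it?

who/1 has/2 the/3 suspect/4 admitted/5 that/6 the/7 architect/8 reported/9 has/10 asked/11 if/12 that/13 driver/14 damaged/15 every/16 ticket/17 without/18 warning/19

The displaced element is "who" (word 1).
It is linked across 2 clause boundaries (that → Ø).
It functions as the subject of "asked", so the gap sits immediately after word 9 ("reported").
Base order: The suspect has admitted that the architect reported that who has asked if that driver damaged every ticket without warning.

9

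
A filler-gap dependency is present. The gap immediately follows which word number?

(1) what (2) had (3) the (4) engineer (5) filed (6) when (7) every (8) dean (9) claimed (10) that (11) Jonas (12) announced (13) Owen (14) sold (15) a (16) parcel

The displaced element is "what" (word 1).
It functions as the direct object of "filed", so the gap sits immediately after word 5 ("filed").
Base order: The engineer had filed what when every dean claimed that Jonas announced Owen sold a parcel.

5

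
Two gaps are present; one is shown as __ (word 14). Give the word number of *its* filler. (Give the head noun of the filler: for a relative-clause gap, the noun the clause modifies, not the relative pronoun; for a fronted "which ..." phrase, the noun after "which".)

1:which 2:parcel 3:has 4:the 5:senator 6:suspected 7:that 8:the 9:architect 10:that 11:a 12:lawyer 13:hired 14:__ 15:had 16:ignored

The marked gap is inside the relative clause, the direct object of "hired".
Its filler is the head noun "architect" (via "that"), at word 9.
(The other dependency links word 2 to a gap after word 16.)

9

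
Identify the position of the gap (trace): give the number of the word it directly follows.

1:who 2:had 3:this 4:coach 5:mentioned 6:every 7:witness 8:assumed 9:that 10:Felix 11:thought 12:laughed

11

The displaced element is "who" (word 1).
It is linked across 3 clause boundaries (Ø → that → Ø).
It functions as the subject of "laughed", so the gap sits immediately after word 11 ("thought").
Base order: This coach had mentioned every witness assumed that Felix thought who laughed.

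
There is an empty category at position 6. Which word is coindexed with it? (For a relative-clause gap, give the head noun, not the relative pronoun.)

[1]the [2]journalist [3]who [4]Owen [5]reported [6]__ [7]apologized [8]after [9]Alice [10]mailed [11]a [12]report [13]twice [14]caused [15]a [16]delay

The gap at 6 is the subject of "apologized", inside a relative clause.
The relative pronoun is "who" (word 3); it is bound by the head noun immediately before it.
Its filler is the head noun "journalist", at word 2.

2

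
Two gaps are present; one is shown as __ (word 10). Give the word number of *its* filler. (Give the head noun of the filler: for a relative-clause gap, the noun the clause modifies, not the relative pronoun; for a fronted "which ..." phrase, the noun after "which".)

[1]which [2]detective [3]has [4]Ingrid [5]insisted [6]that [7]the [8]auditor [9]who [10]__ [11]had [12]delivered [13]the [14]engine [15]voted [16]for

The marked gap is inside the relative clause, the subject of "delivered".
Its filler is the head noun "auditor" (via "who"), at word 8.
(The other dependency links word 2 to a gap after word 16.)

8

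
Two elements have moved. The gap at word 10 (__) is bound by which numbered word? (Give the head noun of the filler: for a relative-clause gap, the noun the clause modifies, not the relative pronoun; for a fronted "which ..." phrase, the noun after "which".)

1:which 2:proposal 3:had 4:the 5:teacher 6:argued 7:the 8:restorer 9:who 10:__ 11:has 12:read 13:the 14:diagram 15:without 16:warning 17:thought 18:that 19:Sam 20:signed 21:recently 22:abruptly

The marked gap is inside the relative clause, the subject of "read".
Its filler is the head noun "restorer" (via "who"), at word 8.
(The other dependency links word 2 to a gap after word 20.)

8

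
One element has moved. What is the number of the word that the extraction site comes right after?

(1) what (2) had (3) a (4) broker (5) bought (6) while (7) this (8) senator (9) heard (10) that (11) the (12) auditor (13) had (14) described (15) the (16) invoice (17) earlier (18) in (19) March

The displaced element is "what" (word 1).
It functions as the direct object of "bought", so the gap sits immediately after word 5 ("bought").
Base order: A broker had bought what while this senator heard that the auditor had described the invoice earlier in March.

5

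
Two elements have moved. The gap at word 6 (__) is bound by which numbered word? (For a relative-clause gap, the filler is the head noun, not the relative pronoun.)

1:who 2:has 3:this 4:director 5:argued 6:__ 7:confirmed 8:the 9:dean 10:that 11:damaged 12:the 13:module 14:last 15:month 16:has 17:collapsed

1

The marked gap is the subject of "confirmed".
Its filler is the fronted wh-phrase "who", at word 1.
(The other dependency links word 9 to a gap after word 10.)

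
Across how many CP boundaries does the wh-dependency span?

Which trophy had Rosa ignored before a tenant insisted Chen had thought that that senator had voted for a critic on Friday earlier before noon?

0

"which trophy" originates inside the matrix clause — no clause boundary is crossed.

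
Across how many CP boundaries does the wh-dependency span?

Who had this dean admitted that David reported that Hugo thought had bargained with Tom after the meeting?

3

"who" is extracted from the subject of "bargained".
Boundaries crossed, outermost first: [that], [that], [Ø] — 3 in total.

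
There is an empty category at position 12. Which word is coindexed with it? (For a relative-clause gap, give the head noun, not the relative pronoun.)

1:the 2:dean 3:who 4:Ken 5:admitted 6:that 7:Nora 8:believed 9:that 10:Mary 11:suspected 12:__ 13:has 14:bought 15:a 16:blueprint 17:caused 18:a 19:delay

2

The gap at 12 is the subject of "bought", inside a relative clause.
The relative pronoun is "who" (word 3); it is bound by the head noun immediately before it.
Its filler is the head noun "dean", at word 2.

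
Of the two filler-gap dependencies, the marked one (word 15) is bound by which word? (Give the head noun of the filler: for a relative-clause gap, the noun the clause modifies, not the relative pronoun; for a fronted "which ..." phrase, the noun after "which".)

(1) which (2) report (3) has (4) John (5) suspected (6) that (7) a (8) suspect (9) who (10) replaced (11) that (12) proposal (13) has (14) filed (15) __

The marked gap is the direct object of "filed".
Its filler is the fronted wh-phrase "which report", at word 2.
(The other dependency links word 8 to a gap after word 9.)

2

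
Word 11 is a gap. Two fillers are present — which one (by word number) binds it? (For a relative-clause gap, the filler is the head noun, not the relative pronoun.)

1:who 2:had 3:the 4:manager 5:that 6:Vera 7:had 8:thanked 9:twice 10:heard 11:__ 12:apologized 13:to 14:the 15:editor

The marked gap is the subject of "apologized".
Its filler is the fronted wh-phrase "who", at word 1.
(The other dependency links word 4 to a gap after word 8.)

1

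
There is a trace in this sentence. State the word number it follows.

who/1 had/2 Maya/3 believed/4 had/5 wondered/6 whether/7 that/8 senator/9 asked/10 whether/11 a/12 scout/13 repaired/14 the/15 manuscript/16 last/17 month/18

The displaced element is "who" (word 1).
It is linked across 1 clause boundary (Ø).
It functions as the subject of "wondered", so the gap sits immediately after word 4 ("believed").
Base order: Maya had believed that who had wondered whether that senator asked whether a scout repaired the manuscript last month.

4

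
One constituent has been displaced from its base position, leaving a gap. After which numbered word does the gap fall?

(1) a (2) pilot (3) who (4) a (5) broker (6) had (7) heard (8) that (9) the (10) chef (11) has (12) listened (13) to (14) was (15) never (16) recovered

13

The displaced element is "a pilot" (word 2).
It is linked across 1 clause boundary (that).
It functions as the object of the preposition "to" of "listened", so the gap sits immediately after word 13 ("to").
Base order: A broker had heard that the chef has listened to a pilot.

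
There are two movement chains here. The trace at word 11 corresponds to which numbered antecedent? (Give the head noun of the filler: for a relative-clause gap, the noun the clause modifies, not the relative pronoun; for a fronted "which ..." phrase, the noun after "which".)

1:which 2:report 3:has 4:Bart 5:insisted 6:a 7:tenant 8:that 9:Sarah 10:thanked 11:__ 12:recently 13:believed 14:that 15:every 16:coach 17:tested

7

The marked gap is inside the relative clause, the direct object of "thanked".
Its filler is the head noun "tenant" (via "that"), at word 7.
(The other dependency links word 2 to a gap after word 17.)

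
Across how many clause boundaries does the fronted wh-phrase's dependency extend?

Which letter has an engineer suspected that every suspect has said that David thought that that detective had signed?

3

"which letter" is extracted from the object of "signed".
Boundaries crossed, outermost first: [that], [that], [that] — 3 in total.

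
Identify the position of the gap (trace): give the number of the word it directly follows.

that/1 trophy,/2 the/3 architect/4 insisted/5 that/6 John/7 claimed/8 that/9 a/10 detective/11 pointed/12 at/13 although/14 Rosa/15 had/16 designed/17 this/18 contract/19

13

The displaced element is "that trophy" (word 2).
It is linked across 2 clause boundaries (that → that).
It functions as the object of the preposition "at" of "pointed", so the gap sits immediately after word 13 ("at").
Base order: The architect insisted that John claimed that a detective pointed at that trophy although Rosa had designed this contract.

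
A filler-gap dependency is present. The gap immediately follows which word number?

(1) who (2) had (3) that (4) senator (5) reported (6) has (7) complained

The displaced element is "who" (word 1).
It is linked across 1 clause boundary (Ø).
It functions as the subject of "complained", so the gap sits immediately after word 5 ("reported").
Base order: That senator had reported that who has complained.

5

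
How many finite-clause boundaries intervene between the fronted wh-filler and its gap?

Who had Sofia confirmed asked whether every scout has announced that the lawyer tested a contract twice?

1

"who" is extracted from the subject of "asked".
Boundaries crossed, outermost first: [Ø] — 1 in total.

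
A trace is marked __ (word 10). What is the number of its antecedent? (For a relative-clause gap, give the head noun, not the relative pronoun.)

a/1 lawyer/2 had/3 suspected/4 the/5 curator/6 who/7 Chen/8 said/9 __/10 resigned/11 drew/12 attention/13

The gap at 10 is the subject of "resigned", inside a relative clause.
The relative pronoun is "who" (word 7); it is bound by the head noun immediately before it.
Its filler is the head noun "curator", at word 6.

6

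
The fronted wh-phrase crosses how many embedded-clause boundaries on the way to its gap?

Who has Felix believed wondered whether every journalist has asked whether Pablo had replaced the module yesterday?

"who" is extracted from the subject of "wondered".
Boundaries crossed, outermost first: [Ø] — 1 in total.

1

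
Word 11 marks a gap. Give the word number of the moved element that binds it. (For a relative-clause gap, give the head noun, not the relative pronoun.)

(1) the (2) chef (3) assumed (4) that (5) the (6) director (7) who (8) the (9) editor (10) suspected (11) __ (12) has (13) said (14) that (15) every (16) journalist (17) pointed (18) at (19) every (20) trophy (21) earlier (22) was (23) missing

The gap at 11 is the subject of "said", inside a relative clause.
The relative pronoun is "who" (word 7); it is bound by the head noun immediately before it.
Its filler is the head noun "director", at word 6.

6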